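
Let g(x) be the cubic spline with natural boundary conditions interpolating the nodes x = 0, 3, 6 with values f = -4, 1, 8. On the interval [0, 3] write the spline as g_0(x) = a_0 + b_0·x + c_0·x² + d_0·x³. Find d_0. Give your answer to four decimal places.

Write M_i for g''(x_i). With h_i = 3, 3 and divided differences Δ_i = 5/3, 7/3, the continuity of g' gives the tridiagonal system
  3·M_0 + 12·M_1 + 3·M_2 = 6(Δ_1 - Δ_0) = 4
Natural end conditions: M_0 = M_2 = 0.
Solving: M_0 = 0, M_1 = 1/3, M_2 = 0.
On [0, 3], with g_0(x) = a_0 + b_0·x + c_0·x² + d_0·x³: c_0 = M_0/2 = 0, d_0 = (M_1 - M_0)/(6h_0) = 1/54, b_0 = Δ_0 - h_0(2M_0 + M_1)/6 = 3/2.

0.0185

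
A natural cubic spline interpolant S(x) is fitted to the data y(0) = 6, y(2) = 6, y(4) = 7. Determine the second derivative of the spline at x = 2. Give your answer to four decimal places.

Put M_i = S'' at the i-th knot. Here h = (2, 2) and Δ = (0, 1/2), so the interior equations h_(i-1)·M_(i-1) + 2(h_(i-1)+h_i)·M_i + h_i·M_(i+1) = 6(Δ_i − Δ_(i-1)) read
  2·M_0 + 8·M_1 + 2·M_2 = 6(Δ_1 - Δ_0) = 3
Natural end conditions: M_0 = M_2 = 0.
Solving the tridiagonal system: M_0 = 0, M_1 = 3/8, M_2 = 0.

0.3750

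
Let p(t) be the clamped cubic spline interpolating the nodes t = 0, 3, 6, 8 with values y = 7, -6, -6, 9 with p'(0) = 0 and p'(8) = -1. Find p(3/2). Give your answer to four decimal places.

With M_i denoting the second derivative at x_i, h_i = 3, 3, 2, and Δ_i = (y_(i+1) − y_i)/h_i = -13/3, 0, 15/2:
  3·M_0 + 12·M_1 + 3·M_2 = 6(Δ_1 - Δ_0) = 26
  3·M_1 + 10·M_2 + 2·M_3 = 6(Δ_2 - Δ_1) = 45
Clamped end conditions give two more equations: 2h_0·M_0 + h_0·M_1 = 6(Δ_0 - p'(0)) = -26 and h_2·M_2 + 2h_2·M_3 = 6(p'(8) - Δ_2) = -51.
Hence M_0 = -587/114, M_1 = 31/19, M_2 = 277/38, M_3 = -623/38.
On [0, 3], p(t) = 7 + 0·t - 587/228·t² + 773/2052·t³.
With t = 3/2: p(3/2) = 1507/608.

2.4786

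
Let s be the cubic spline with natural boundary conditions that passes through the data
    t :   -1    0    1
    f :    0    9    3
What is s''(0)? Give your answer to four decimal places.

-22.5000

Write σ_i for s''(x_i). With h_i = 1, 1 and divided differences Δ_i = 9, -6, the continuity of s' gives the tridiagonal system
  1·σ_0 + 4·σ_1 + 1·σ_2 = 6(Δ_1 - Δ_0) = -90
Natural end conditions: σ_0 = σ_2 = 0.
Forward elimination and back-substitution give σ_0 = 0, σ_1 = -45/2, σ_2 = 0.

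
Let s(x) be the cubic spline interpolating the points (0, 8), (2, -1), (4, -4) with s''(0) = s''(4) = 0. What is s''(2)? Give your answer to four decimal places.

2.2500

Let M_i = s''(x_i). Step sizes h_i = 2, 2; slopes of the chords Δ_i = (y_(i+1) - y_i)/h_i = -9/2, -3/2.
  2·M_0 + 8·M_1 + 2·M_2 = 6(Δ_1 - Δ_0) = 18
Natural end conditions: M_0 = M_2 = 0.
Solving: M_0 = 0, M_1 = 9/4, M_2 = 0.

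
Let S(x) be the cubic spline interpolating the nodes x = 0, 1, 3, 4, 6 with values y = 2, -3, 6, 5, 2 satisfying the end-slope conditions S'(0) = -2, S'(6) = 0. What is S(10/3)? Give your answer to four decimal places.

Write σ_i for S''(x_i). With h_i = 1, 2, 1, 2 and divided differences Δ_i = -5, 9/2, -1, -3/2, the continuity of S' gives the tridiagonal system
  1·σ_0 + 6·σ_1 + 2·σ_2 = 6(Δ_1 - Δ_0) = 57
  2·σ_1 + 6·σ_2 + 1·σ_3 = 6(Δ_2 - Δ_1) = -33
  1·σ_2 + 6·σ_3 + 2·σ_4 = 6(Δ_3 - Δ_2) = -3
Clamped end conditions give two more equations: 2h_0·σ_0 + h_0·σ_1 = 6(Δ_0 - S'(0)) = -18 and h_3·σ_3 + 2h_3·σ_4 = 6(S'(6) - Δ_3) = 9.
Hence σ_0 = -1580/93, σ_1 = 1486/93, σ_2 = -2035/186, σ_3 = 64/93, σ_4 = 709/372.
On [3, 4], S(x) = 6 + 157/62·(x - 3) - 2035/372·(x - 3)² + 721/372·(x - 3)³.
With (x - 3) = 1/3: S(10/3) = 31679/5022.

6.3080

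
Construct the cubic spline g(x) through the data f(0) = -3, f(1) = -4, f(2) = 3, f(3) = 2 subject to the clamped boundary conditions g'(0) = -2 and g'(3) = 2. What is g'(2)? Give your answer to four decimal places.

With m_i denoting the second derivative at x_i, h_i = 1, 1, 1, and Δ_i = (y_(i+1) − y_i)/h_i = -1, 7, -1:
  1·m_0 + 4·m_1 + 1·m_2 = 6(Δ_1 - Δ_0) = 48
  1·m_1 + 4·m_2 + 1·m_3 = 6(Δ_2 - Δ_1) = -48
Clamped end conditions give two more equations: 2h_0·m_0 + h_0·m_1 = 6(Δ_0 - g'(0)) = 6 and h_2·m_2 + 2h_2·m_3 = 6(g'(3) - Δ_2) = 18.
Solving the tridiagonal system: m_0 = -98/15, m_1 = 286/15, m_2 = -326/15, m_3 = 298/15.
On [2, 3], g'(x) = b_2 + 2c_2·(x - 2) + 3d_2·(x - 2)² with b_2 = Δ_2 - h_2(2m_2 + m_3)/6 = 44/15, c_2 = m_2/2 = -163/15, d_2 = (m_3 - m_2)/(6h_2) = 104/15. So g'(2) = 44/15.

2.9333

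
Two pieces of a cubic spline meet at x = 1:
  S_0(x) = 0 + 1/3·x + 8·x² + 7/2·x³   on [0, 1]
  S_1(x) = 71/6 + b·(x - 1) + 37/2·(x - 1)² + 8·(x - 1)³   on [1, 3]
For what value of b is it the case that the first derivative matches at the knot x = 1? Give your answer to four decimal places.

26.8333

S_0'(x) = 1/3 + 16·x + 21/2·x², so S_0'(1) = 161/6. On the right, S_1'(1) = b, so b = 161/6.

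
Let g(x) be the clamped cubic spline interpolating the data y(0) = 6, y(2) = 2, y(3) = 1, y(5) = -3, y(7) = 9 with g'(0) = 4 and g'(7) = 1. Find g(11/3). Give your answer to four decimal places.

-1.0619

Put M_i = g'' at the i-th knot. Here h = (2, 1, 2, 2) and Δ = (-2, -1, -2, 6), so the interior equations h_(i-1)·M_(i-1) + 2(h_(i-1)+h_i)·M_i + h_i·M_(i+1) = 6(Δ_i − Δ_(i-1)) read
  2·M_0 + 6·M_1 + 1·M_2 = 6(Δ_1 - Δ_0) = 6
  1·M_1 + 6·M_2 + 2·M_3 = 6(Δ_2 - Δ_1) = -6
  2·M_2 + 8·M_3 + 2·M_4 = 6(Δ_3 - Δ_2) = 48
Clamped end conditions give two more equations: 2h_0·M_0 + h_0·M_1 = 6(Δ_0 - g'(0)) = -36 and h_3·M_3 + 2h_3·M_4 = 6(g'(7) - Δ_3) = -30.
Solving: M_0 = -729/61, M_1 = 360/61, M_2 = -336/61, M_3 = 645/61, M_4 = -780/61.
On [3, 5], g(x) = 1 - 113/61·(x - 3) - 168/61·(x - 3)² + 327/244·(x - 3)³.
With (x - 3) = 2/3: g(11/3) = -583/549.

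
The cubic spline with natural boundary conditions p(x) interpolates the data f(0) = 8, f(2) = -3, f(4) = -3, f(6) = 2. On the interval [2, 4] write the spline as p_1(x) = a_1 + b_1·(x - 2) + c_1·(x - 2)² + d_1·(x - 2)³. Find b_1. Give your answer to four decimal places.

Let M_i = p''(x_i). Step sizes h_i = 2, 2, 2; slopes of the chords Δ_i = (y_(i+1) - y_i)/h_i = -11/2, 0, 5/2.
  2·M_0 + 8·M_1 + 2·M_2 = 6(Δ_1 - Δ_0) = 33
  2·M_1 + 8·M_2 + 2·M_3 = 6(Δ_2 - Δ_1) = 15
Natural end conditions: M_0 = M_3 = 0.
Solving the tridiagonal system: M_0 = 0, M_1 = 39/10, M_2 = 9/10, M_3 = 0.
On [2, 4], with p_1(x) = a_1 + b_1·(x - 2) + c_1·(x - 2)² + d_1·(x - 2)³: c_1 = M_1/2 = 39/20, d_1 = (M_2 - M_1)/(6h_1) = -1/4, b_1 = Δ_1 - h_1(2M_1 + M_2)/6 = -29/10.

-2.9000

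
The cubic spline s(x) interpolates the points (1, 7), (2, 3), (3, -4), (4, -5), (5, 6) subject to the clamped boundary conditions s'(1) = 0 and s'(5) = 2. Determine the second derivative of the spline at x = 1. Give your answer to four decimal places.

-10.7500

Write σ_i for s''(x_i). With h_i = 1, 1, 1, 1 and divided differences Δ_i = -4, -7, -1, 11, the continuity of s' gives the tridiagonal system
  1·σ_0 + 4·σ_1 + 1·σ_2 = 6(Δ_1 - Δ_0) = -18
  1·σ_1 + 4·σ_2 + 1·σ_3 = 6(Δ_2 - Δ_1) = 36
  1·σ_2 + 4·σ_3 + 1·σ_4 = 6(Δ_3 - Δ_2) = 72
Clamped end conditions give two more equations: 2h_0·σ_0 + h_0·σ_1 = 6(Δ_0 - s'(1)) = -24 and h_3·σ_3 + 2h_3·σ_4 = 6(s'(5) - Δ_3) = -54.
Solving: σ_0 = -43/4, σ_1 = -5/2, σ_2 = 11/4, σ_3 = 55/2, σ_4 = -163/4.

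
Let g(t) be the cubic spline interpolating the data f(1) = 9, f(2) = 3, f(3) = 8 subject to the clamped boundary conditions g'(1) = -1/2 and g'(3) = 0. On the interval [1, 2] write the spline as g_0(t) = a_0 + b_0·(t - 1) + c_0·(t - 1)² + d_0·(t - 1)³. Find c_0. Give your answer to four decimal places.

Write m_i for g''(x_i). With h_i = 1, 1 and divided differences Δ_i = -6, 5, the continuity of g' gives the tridiagonal system
  1·m_0 + 4·m_1 + 1·m_2 = 6(Δ_1 - Δ_0) = 66
Clamped end conditions give two more equations: 2h_0·m_0 + h_0·m_1 = 6(Δ_0 - g'(1)) = -33 and h_1·m_1 + 2h_1·m_2 = 6(g'(3) - Δ_1) = -30.
Solving the tridiagonal system: m_0 = -131/4, m_1 = 65/2, m_2 = -125/4.
On [1, 2], with g_0(t) = a_0 + b_0·(t - 1) + c_0·(t - 1)² + d_0·(t - 1)³: c_0 = m_0/2 = -131/8, d_0 = (m_1 - m_0)/(6h_0) = 87/8, b_0 = Δ_0 - h_0(2m_0 + m_1)/6 = -1/2.

-16.3750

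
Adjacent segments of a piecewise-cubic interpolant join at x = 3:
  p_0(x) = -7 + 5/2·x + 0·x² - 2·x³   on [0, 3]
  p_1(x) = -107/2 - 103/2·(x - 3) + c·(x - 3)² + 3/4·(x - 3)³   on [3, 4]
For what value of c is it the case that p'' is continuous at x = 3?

-18

p_0''(x) = 0 - 12·x, so p_0''(3) = -36. On the right, p_1''(3) = 2c, so c = -18.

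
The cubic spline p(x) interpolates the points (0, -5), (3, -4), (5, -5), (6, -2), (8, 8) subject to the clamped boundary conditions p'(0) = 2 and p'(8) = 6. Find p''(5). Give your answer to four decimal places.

Write σ_i for p''(x_i). With h_i = 3, 2, 1, 2 and divided differences Δ_i = 1/3, -1/2, 3, 5, the continuity of p' gives the tridiagonal system
  3·σ_0 + 10·σ_1 + 2·σ_2 = 6(Δ_1 - Δ_0) = -5
  2·σ_1 + 6·σ_2 + 1·σ_3 = 6(Δ_2 - Δ_1) = 21
  1·σ_2 + 6·σ_3 + 2·σ_4 = 6(Δ_3 - Δ_2) = 12
Clamped end conditions give two more equations: 2h_0·σ_0 + h_0·σ_1 = 6(Δ_0 - p'(0)) = -10 and h_3·σ_3 + 2h_3·σ_4 = 6(p'(8) - Δ_3) = 6.
Solving: σ_0 = -563/453, σ_1 = -128/151, σ_2 = 544/151, σ_3 = 163/151, σ_4 = 145/151.

3.6026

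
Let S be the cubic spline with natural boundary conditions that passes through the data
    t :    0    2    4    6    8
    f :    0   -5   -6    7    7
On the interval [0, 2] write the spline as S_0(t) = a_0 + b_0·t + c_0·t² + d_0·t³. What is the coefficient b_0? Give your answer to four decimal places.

-2.4196

Put σ_i = S'' at the i-th knot. Here h = (2, 2, 2, 2) and Δ = (-5/2, -1/2, 13/2, 0), so the interior equations h_(i-1)·σ_(i-1) + 2(h_(i-1)+h_i)·σ_i + h_i·σ_(i+1) = 6(Δ_i − Δ_(i-1)) read
  2·σ_0 + 8·σ_1 + 2·σ_2 = 6(Δ_1 - Δ_0) = 12
  2·σ_1 + 8·σ_2 + 2·σ_3 = 6(Δ_2 - Δ_1) = 42
  2·σ_2 + 8·σ_3 + 2·σ_4 = 6(Δ_3 - Δ_2) = -39
Natural end conditions: σ_0 = σ_4 = 0.
Forward elimination and back-substitution give σ_0 = 0, σ_1 = -27/112, σ_2 = 195/28, σ_3 = -741/112, σ_4 = 0.
On [0, 2], with S_0(t) = a_0 + b_0·t + c_0·t² + d_0·t³: c_0 = σ_0/2 = 0, d_0 = (σ_1 - σ_0)/(6h_0) = -9/448, b_0 = Δ_0 - h_0(2σ_0 + σ_1)/6 = -271/112.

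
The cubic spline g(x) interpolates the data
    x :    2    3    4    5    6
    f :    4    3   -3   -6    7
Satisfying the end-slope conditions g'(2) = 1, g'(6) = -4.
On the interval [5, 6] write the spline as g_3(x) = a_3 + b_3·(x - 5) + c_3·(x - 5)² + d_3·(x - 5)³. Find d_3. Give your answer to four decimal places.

-19.3571

Write M_i for g''(x_i). With h_i = 1, 1, 1, 1 and divided differences Δ_i = -1, -6, -3, 13, the continuity of g' gives the tridiagonal system
  1·M_0 + 4·M_1 + 1·M_2 = 6(Δ_1 - Δ_0) = -30
  1·M_1 + 4·M_2 + 1·M_3 = 6(Δ_2 - Δ_1) = 18
  1·M_2 + 4·M_3 + 1·M_4 = 6(Δ_3 - Δ_2) = 96
Clamped end conditions give two more equations: 2h_0·M_0 + h_0·M_1 = 6(Δ_0 - g'(2)) = -12 and h_3·M_3 + 2h_3·M_4 = 6(g'(6) - Δ_3) = -102.
Solving: M_0 = -23/7, M_1 = -38/7, M_2 = -5, M_3 = 304/7, M_4 = -509/7.
On [5, 6], with g_3(x) = a_3 + b_3·(x - 5) + c_3·(x - 5)² + d_3·(x - 5)³: c_3 = M_3/2 = 152/7, d_3 = (M_4 - M_3)/(6h_3) = -271/14, b_3 = Δ_3 - h_3(2M_3 + M_4)/6 = 149/14.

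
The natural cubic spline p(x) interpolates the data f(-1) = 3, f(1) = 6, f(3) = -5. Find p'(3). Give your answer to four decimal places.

With M_i denoting the second derivative at x_i, h_i = 2, 2, and Δ_i = (y_(i+1) − y_i)/h_i = 3/2, -11/2:
  2·M_0 + 8·M_1 + 2·M_2 = 6(Δ_1 - Δ_0) = -42
Natural end conditions: M_0 = M_2 = 0.
Forward elimination and back-substitution give M_0 = 0, M_1 = -21/4, M_2 = 0.
On [1, 3], p'(x) = b_1 + 2c_1·(x - 1) + 3d_1·(x - 1)² with b_1 = Δ_1 - h_1(2M_1 + M_2)/6 = -2, c_1 = M_1/2 = -21/8, d_1 = (M_2 - M_1)/(6h_1) = 7/16. So p'(3) = -29/4.

-7.2500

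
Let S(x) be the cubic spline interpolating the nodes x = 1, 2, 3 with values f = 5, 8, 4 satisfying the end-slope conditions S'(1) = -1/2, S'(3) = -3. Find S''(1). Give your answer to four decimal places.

Put M_i = S'' at the i-th knot. Here h = (1, 1) and Δ = (3, -4), so the interior equations h_(i-1)·M_(i-1) + 2(h_(i-1)+h_i)·M_i + h_i·M_(i+1) = 6(Δ_i − Δ_(i-1)) read
  1·M_0 + 4·M_1 + 1·M_2 = 6(Δ_1 - Δ_0) = -42
Clamped end conditions give two more equations: 2h_0·M_0 + h_0·M_1 = 6(Δ_0 - S'(1)) = 21 and h_1·M_1 + 2h_1·M_2 = 6(S'(3) - Δ_1) = 6.
Hence M_0 = 79/4, M_1 = -37/2, M_2 = 49/4.

19.7500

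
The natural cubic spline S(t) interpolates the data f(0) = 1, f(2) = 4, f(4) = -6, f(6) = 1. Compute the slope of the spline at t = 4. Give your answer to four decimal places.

Let σ_i = S''(x_i). Step sizes h_i = 2, 2, 2; slopes of the chords Δ_i = (y_(i+1) - y_i)/h_i = 3/2, -5, 7/2.
  2·σ_0 + 8·σ_1 + 2·σ_2 = 6(Δ_1 - Δ_0) = -39
  2·σ_1 + 8·σ_2 + 2·σ_3 = 6(Δ_2 - Δ_1) = 51
Natural end conditions: σ_0 = σ_3 = 0.
Forward elimination and back-substitution give σ_0 = 0, σ_1 = -69/10, σ_2 = 81/10, σ_3 = 0.
On [4, 6], S'(t) = b_2 + 2c_2·(t - 4) + 3d_2·(t - 4)² with b_2 = Δ_2 - h_2(2σ_2 + σ_3)/6 = -19/10, c_2 = σ_2/2 = 81/20, d_2 = (σ_3 - σ_2)/(6h_2) = -27/40. So S'(4) = -19/10.

-1.9000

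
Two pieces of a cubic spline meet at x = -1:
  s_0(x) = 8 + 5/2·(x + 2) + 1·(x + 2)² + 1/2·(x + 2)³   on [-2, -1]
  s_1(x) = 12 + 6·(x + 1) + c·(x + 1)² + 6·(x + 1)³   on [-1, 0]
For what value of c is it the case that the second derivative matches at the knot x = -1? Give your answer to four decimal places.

2.5000

s_0''(x) = 2 + 3·(x + 2), so s_0''(-1) = 5. On the right, s_1''(-1) = 2c, so c = 5/2.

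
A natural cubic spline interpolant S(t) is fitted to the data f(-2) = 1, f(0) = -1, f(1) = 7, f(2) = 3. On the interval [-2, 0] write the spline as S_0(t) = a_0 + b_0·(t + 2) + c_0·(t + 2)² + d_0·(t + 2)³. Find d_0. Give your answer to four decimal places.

1.0435

Put m_i = S'' at the i-th knot. Here h = (2, 1, 1) and Δ = (-1, 8, -4), so the interior equations h_(i-1)·m_(i-1) + 2(h_(i-1)+h_i)·m_i + h_i·m_(i+1) = 6(Δ_i − Δ_(i-1)) read
  2·m_0 + 6·m_1 + 1·m_2 = 6(Δ_1 - Δ_0) = 54
  1·m_1 + 4·m_2 + 1·m_3 = 6(Δ_2 - Δ_1) = -72
Natural end conditions: m_0 = m_3 = 0.
Hence m_0 = 0, m_1 = 288/23, m_2 = -486/23, m_3 = 0.
On [-2, 0], with S_0(t) = a_0 + b_0·(t + 2) + c_0·(t + 2)² + d_0·(t + 2)³: c_0 = m_0/2 = 0, d_0 = (m_1 - m_0)/(6h_0) = 24/23, b_0 = Δ_0 - h_0(2m_0 + m_1)/6 = -119/23.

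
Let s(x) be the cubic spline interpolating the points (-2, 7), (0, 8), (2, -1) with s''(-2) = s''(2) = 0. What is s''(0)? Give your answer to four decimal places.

-3.7500

Write m_i for s''(x_i). With h_i = 2, 2 and divided differences Δ_i = 1/2, -9/2, the continuity of s' gives the tridiagonal system
  2·m_0 + 8·m_1 + 2·m_2 = 6(Δ_1 - Δ_0) = -30
Natural end conditions: m_0 = m_2 = 0.
Hence m_0 = 0, m_1 = -15/4, m_2 = 0.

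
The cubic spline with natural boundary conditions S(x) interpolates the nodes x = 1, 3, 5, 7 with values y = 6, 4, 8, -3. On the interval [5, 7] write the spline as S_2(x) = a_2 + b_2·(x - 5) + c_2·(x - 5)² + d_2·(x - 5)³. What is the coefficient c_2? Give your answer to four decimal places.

Write m_i for S''(x_i). With h_i = 2, 2, 2 and divided differences Δ_i = -1, 2, -11/2, the continuity of S' gives the tridiagonal system
  2·m_0 + 8·m_1 + 2·m_2 = 6(Δ_1 - Δ_0) = 18
  2·m_1 + 8·m_2 + 2·m_3 = 6(Δ_2 - Δ_1) = -45
Natural end conditions: m_0 = m_3 = 0.
Solving the tridiagonal system: m_0 = 0, m_1 = 39/10, m_2 = -33/5, m_3 = 0.
On [5, 7], with S_2(x) = a_2 + b_2·(x - 5) + c_2·(x - 5)² + d_2·(x - 5)³: c_2 = m_2/2 = -33/10, d_2 = (m_3 - m_2)/(6h_2) = 11/20, b_2 = Δ_2 - h_2(2m_2 + m_3)/6 = -11/10.

-3.3000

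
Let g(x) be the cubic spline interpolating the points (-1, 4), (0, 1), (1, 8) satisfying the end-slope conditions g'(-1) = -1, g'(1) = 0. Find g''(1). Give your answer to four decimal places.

With M_i denoting the second derivative at x_i, h_i = 1, 1, and Δ_i = (y_(i+1) − y_i)/h_i = -3, 7:
  1·M_0 + 4·M_1 + 1·M_2 = 6(Δ_1 - Δ_0) = 60
Clamped end conditions give two more equations: 2h_0·M_0 + h_0·M_1 = 6(Δ_0 - g'(-1)) = -12 and h_1·M_1 + 2h_1·M_2 = 6(g'(1) - Δ_1) = -42.
Hence M_0 = -41/2, M_1 = 29, M_2 = -71/2.

-35.5000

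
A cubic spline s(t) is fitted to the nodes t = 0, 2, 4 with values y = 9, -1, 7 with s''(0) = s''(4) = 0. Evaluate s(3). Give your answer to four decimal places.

1.3125

Let M_i = s''(x_i). Step sizes h_i = 2, 2; slopes of the chords Δ_i = (y_(i+1) - y_i)/h_i = -5, 4.
  2·M_0 + 8·M_1 + 2·M_2 = 6(Δ_1 - Δ_0) = 54
Natural end conditions: M_0 = M_2 = 0.
Forward elimination and back-substitution give M_0 = 0, M_1 = 27/4, M_2 = 0.
On [2, 4], s(t) = -1 - 1/2·(t - 2) + 27/8·(t - 2)² - 9/16·(t - 2)³.
With (t - 2) = 1: s(3) = 21/16.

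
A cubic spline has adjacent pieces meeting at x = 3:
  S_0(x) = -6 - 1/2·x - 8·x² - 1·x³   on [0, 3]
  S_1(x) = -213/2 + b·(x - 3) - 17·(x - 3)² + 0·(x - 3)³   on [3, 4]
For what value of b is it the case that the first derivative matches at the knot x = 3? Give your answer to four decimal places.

-75.5000

S_0'(x) = -1/2 - 16·x - 3·x², so S_0'(3) = -151/2. On the right, S_1'(3) = b, so b = -151/2.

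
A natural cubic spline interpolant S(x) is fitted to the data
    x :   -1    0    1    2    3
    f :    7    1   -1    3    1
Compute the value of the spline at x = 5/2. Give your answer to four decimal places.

2.7366

Let M_i = S''(x_i). Step sizes h_i = 1, 1, 1, 1; slopes of the chords Δ_i = (y_(i+1) - y_i)/h_i = -6, -2, 4, -2.
  1·M_0 + 4·M_1 + 1·M_2 = 6(Δ_1 - Δ_0) = 24
  1·M_1 + 4·M_2 + 1·M_3 = 6(Δ_2 - Δ_1) = 36
  1·M_2 + 4·M_3 + 1·M_4 = 6(Δ_3 - Δ_2) = -36
Natural end conditions: M_0 = M_4 = 0.
Solving the tridiagonal system: M_0 = 0, M_1 = 45/14, M_2 = 78/7, M_3 = -165/14, M_4 = 0.
On [2, 3], S(x) = 3 + 27/14·(x - 2) - 165/28·(x - 2)² + 55/28·(x - 2)³.
With (x - 2) = 1/2: S(5/2) = 613/224.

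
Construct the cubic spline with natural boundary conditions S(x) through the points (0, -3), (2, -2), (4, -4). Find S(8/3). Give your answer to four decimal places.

-2.3889

Let m_i = S''(x_i). Step sizes h_i = 2, 2; slopes of the chords Δ_i = (y_(i+1) - y_i)/h_i = 1/2, -1.
  2·m_0 + 8·m_1 + 2·m_2 = 6(Δ_1 - Δ_0) = -9
Natural end conditions: m_0 = m_2 = 0.
Hence m_0 = 0, m_1 = -9/8, m_2 = 0.
On [2, 4], S(x) = -2 - 1/4·(x - 2) - 9/16·(x - 2)² + 3/32·(x - 2)³.
With (x - 2) = 2/3: S(8/3) = -43/18.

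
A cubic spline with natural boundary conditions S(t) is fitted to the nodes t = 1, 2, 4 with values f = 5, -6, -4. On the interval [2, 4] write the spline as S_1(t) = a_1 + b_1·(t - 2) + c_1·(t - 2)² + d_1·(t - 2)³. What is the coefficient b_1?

-7

Write σ_i for S''(x_i). With h_i = 1, 2 and divided differences Δ_i = -11, 1, the continuity of S' gives the tridiagonal system
  1·σ_0 + 6·σ_1 + 2·σ_2 = 6(Δ_1 - Δ_0) = 72
Natural end conditions: σ_0 = σ_2 = 0.
Forward elimination and back-substitution give σ_0 = 0, σ_1 = 12, σ_2 = 0.
On [2, 4], with S_1(t) = a_1 + b_1·(t - 2) + c_1·(t - 2)² + d_1·(t - 2)³: c_1 = σ_1/2 = 6, d_1 = (σ_2 - σ_1)/(6h_1) = -1, b_1 = Δ_1 - h_1(2σ_1 + σ_2)/6 = -7.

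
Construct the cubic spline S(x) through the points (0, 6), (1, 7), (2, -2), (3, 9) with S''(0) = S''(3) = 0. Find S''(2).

36

Write M_i for S''(x_i). With h_i = 1, 1, 1 and divided differences Δ_i = 1, -9, 11, the continuity of S' gives the tridiagonal system
  1·M_0 + 4·M_1 + 1·M_2 = 6(Δ_1 - Δ_0) = -60
  1·M_1 + 4·M_2 + 1·M_3 = 6(Δ_2 - Δ_1) = 120
Natural end conditions: M_0 = M_3 = 0.
Solving: M_0 = 0, M_1 = -24, M_2 = 36, M_3 = 0.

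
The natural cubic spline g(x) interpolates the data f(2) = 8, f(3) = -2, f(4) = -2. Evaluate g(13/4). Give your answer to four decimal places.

-2.8203

Put m_i = g'' at the i-th knot. Here h = (1, 1) and Δ = (-10, 0), so the interior equations h_(i-1)·m_(i-1) + 2(h_(i-1)+h_i)·m_i + h_i·m_(i+1) = 6(Δ_i − Δ_(i-1)) read
  1·m_0 + 4·m_1 + 1·m_2 = 6(Δ_1 - Δ_0) = 60
Natural end conditions: m_0 = m_2 = 0.
Hence m_0 = 0, m_1 = 15, m_2 = 0.
On [3, 4], g(x) = -2 - 5·(x - 3) + 15/2·(x - 3)² - 5/2·(x - 3)³.
With (x - 3) = 1/4: g(13/4) = -361/128.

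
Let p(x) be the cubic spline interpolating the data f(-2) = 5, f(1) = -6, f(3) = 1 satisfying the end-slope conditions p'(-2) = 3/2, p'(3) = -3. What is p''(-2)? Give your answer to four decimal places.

Let M_i = p''(x_i). Step sizes h_i = 3, 2; slopes of the chords Δ_i = (y_(i+1) - y_i)/h_i = -11/3, 7/2.
  3·M_0 + 10·M_1 + 2·M_2 = 6(Δ_1 - Δ_0) = 43
Clamped end conditions give two more equations: 2h_0·M_0 + h_0·M_1 = 6(Δ_0 - p'(-2)) = -31 and h_1·M_1 + 2h_1·M_2 = 6(p'(3) - Δ_1) = -39.
Solving the tridiagonal system: M_0 = -311/30, M_1 = 52/5, M_2 = -299/20.

-10.3667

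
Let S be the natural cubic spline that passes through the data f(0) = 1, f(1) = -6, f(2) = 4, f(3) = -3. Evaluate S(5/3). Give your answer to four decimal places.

Put m_i = S'' at the i-th knot. Here h = (1, 1, 1) and Δ = (-7, 10, -7), so the interior equations h_(i-1)·m_(i-1) + 2(h_(i-1)+h_i)·m_i + h_i·m_(i+1) = 6(Δ_i − Δ_(i-1)) read
  1·m_0 + 4·m_1 + 1·m_2 = 6(Δ_1 - Δ_0) = 102
  1·m_1 + 4·m_2 + 1·m_3 = 6(Δ_2 - Δ_1) = -102
Natural end conditions: m_0 = m_3 = 0.
Forward elimination and back-substitution give m_0 = 0, m_1 = 34, m_2 = -34, m_3 = 0.
On [1, 2], S(x) = -6 + 13/3·(x - 1) + 17·(x - 1)² - 34/3·(x - 1)³.
With (x - 1) = 2/3: S(5/3) = 88/81.

1.0864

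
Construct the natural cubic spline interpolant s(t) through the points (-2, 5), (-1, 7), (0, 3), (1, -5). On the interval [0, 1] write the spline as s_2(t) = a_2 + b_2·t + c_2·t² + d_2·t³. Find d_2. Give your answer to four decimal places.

Write M_i for s''(x_i). With h_i = 1, 1, 1 and divided differences Δ_i = 2, -4, -8, the continuity of s' gives the tridiagonal system
  1·M_0 + 4·M_1 + 1·M_2 = 6(Δ_1 - Δ_0) = -36
  1·M_1 + 4·M_2 + 1·M_3 = 6(Δ_2 - Δ_1) = -24
Natural end conditions: M_0 = M_3 = 0.
Hence M_0 = 0, M_1 = -8, M_2 = -4, M_3 = 0.
On [0, 1], with s_2(t) = a_2 + b_2·t + c_2·t² + d_2·t³: c_2 = M_2/2 = -2, d_2 = (M_3 - M_2)/(6h_2) = 2/3, b_2 = Δ_2 - h_2(2M_2 + M_3)/6 = -20/3.

0.6667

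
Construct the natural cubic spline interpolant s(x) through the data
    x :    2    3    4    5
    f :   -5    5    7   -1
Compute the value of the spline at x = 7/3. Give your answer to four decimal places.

-1.2321

Write M_i for s''(x_i). With h_i = 1, 1, 1 and divided differences Δ_i = 10, 2, -8, the continuity of s' gives the tridiagonal system
  1·M_0 + 4·M_1 + 1·M_2 = 6(Δ_1 - Δ_0) = -48
  1·M_1 + 4·M_2 + 1·M_3 = 6(Δ_2 - Δ_1) = -60
Natural end conditions: M_0 = M_3 = 0.
Solving the tridiagonal system: M_0 = 0, M_1 = -44/5, M_2 = -64/5, M_3 = 0.
On [2, 3], s(x) = -5 + 172/15·(x - 2) + 0·(x - 2)² - 22/15·(x - 2)³.
With (x - 2) = 1/3: s(7/3) = -499/405.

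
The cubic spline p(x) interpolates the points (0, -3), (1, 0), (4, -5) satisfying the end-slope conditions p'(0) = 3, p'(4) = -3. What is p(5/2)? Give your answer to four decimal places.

-0.6250

Write M_i for p''(x_i). With h_i = 1, 3 and divided differences Δ_i = 3, -5/3, the continuity of p' gives the tridiagonal system
  1·M_0 + 8·M_1 + 3·M_2 = 6(Δ_1 - Δ_0) = -28
Clamped end conditions give two more equations: 2h_0·M_0 + h_0·M_1 = 6(Δ_0 - p'(0)) = 0 and h_1·M_1 + 2h_1·M_2 = 6(p'(4) - Δ_1) = -8.
Solving: M_0 = 2, M_1 = -4, M_2 = 2/3.
On [1, 4], p(x) = 0 + 2·(x - 1) - 2·(x - 1)² + 7/27·(x - 1)³.
With (x - 1) = 3/2: p(5/2) = -5/8.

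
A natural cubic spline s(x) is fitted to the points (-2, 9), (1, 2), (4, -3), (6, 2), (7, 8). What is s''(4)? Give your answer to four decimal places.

1.9806

Let σ_i = s''(x_i). Step sizes h_i = 3, 3, 2, 1; slopes of the chords Δ_i = (y_(i+1) - y_i)/h_i = -7/3, -5/3, 5/2, 6.
  3·σ_0 + 12·σ_1 + 3·σ_2 = 6(Δ_1 - Δ_0) = 4
  3·σ_1 + 10·σ_2 + 2·σ_3 = 6(Δ_2 - Δ_1) = 25
  2·σ_2 + 6·σ_3 + 1·σ_4 = 6(Δ_3 - Δ_2) = 21
Natural end conditions: σ_0 = σ_4 = 0.
Forward elimination and back-substitution give σ_0 = 0, σ_1 = -50/309, σ_2 = 204/103, σ_3 = 585/206, σ_4 = 0.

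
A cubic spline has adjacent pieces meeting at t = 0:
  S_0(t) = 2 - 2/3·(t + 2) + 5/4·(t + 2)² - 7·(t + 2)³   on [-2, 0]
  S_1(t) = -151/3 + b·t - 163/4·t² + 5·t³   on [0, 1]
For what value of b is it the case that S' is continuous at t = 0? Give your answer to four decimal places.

S_0'(t) = -2/3 + 5/2·(t + 2) - 21·(t + 2)², so S_0'(0) = -239/3. On the right, S_1'(0) = b, so b = -239/3.

-79.6667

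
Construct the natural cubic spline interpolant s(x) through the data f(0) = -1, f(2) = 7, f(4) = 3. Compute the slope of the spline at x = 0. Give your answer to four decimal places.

5.5000

Let m_i = s''(x_i). Step sizes h_i = 2, 2; slopes of the chords Δ_i = (y_(i+1) - y_i)/h_i = 4, -2.
  2·m_0 + 8·m_1 + 2·m_2 = 6(Δ_1 - Δ_0) = -36
Natural end conditions: m_0 = m_2 = 0.
Forward elimination and back-substitution give m_0 = 0, m_1 = -9/2, m_2 = 0.
On [0, 2], s'(x) = b_0 + 2c_0·x + 3d_0·x² with b_0 = Δ_0 - h_0(2m_0 + m_1)/6 = 11/2, c_0 = m_0/2 = 0, d_0 = (m_1 - m_0)/(6h_0) = -3/8. So s'(0) = 11/2.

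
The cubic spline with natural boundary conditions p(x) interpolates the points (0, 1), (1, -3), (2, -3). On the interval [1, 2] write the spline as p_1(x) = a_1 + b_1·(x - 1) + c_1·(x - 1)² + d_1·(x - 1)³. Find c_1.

3

Let M_i = p''(x_i). Step sizes h_i = 1, 1; slopes of the chords Δ_i = (y_(i+1) - y_i)/h_i = -4, 0.
  1·M_0 + 4·M_1 + 1·M_2 = 6(Δ_1 - Δ_0) = 24
Natural end conditions: M_0 = M_2 = 0.
Hence M_0 = 0, M_1 = 6, M_2 = 0.
On [1, 2], with p_1(x) = a_1 + b_1·(x - 1) + c_1·(x - 1)² + d_1·(x - 1)³: c_1 = M_1/2 = 3, d_1 = (M_2 - M_1)/(6h_1) = -1, b_1 = Δ_1 - h_1(2M_1 + M_2)/6 = -2.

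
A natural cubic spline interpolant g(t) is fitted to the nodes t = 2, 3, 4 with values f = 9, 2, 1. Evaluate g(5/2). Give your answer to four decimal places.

4.9375

With M_i denoting the second derivative at x_i, h_i = 1, 1, and Δ_i = (y_(i+1) − y_i)/h_i = -7, -1:
  1·M_0 + 4·M_1 + 1·M_2 = 6(Δ_1 - Δ_0) = 36
Natural end conditions: M_0 = M_2 = 0.
Hence M_0 = 0, M_1 = 9, M_2 = 0.
On [2, 3], g(t) = 9 - 17/2·(t - 2) + 0·(t - 2)² + 3/2·(t - 2)³.
With (t - 2) = 1/2: g(5/2) = 79/16.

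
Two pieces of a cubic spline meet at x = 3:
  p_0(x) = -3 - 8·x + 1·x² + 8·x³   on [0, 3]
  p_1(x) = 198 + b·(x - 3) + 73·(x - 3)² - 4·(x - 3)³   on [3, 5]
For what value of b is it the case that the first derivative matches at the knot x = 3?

214

p_0'(x) = -8 + 2·x + 24·x², so p_0'(3) = 214. On the right, p_1'(3) = b, so b = 214.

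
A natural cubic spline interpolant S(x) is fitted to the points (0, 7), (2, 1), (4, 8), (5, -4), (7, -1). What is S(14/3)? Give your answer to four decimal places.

0.0188

Write M_i for S''(x_i). With h_i = 2, 2, 1, 2 and divided differences Δ_i = -3, 7/2, -12, 3/2, the continuity of S' gives the tridiagonal system
  2·M_0 + 8·M_1 + 2·M_2 = 6(Δ_1 - Δ_0) = 39
  2·M_1 + 6·M_2 + 1·M_3 = 6(Δ_2 - Δ_1) = -93
  1·M_2 + 6·M_3 + 2·M_4 = 6(Δ_3 - Δ_2) = 81
Natural end conditions: M_0 = M_4 = 0.
Forward elimination and back-substitution give M_0 = 0, M_1 = 2643/256, M_2 = -1395/64, M_3 = 2193/128, M_4 = 0.
On [4, 5], S(x) = 8 - 1943/256·(x - 4) - 1395/128·(x - 4)² + 1661/256·(x - 4)³.
With (x - 4) = 2/3: S(14/3) = 65/3456.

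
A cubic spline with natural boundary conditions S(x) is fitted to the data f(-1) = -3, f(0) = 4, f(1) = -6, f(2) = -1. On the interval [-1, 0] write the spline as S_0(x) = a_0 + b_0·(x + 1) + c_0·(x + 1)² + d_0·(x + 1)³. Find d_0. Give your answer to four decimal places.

-5.5333

Put M_i = S'' at the i-th knot. Here h = (1, 1, 1) and Δ = (7, -10, 5), so the interior equations h_(i-1)·M_(i-1) + 2(h_(i-1)+h_i)·M_i + h_i·M_(i+1) = 6(Δ_i − Δ_(i-1)) read
  1·M_0 + 4·M_1 + 1·M_2 = 6(Δ_1 - Δ_0) = -102
  1·M_1 + 4·M_2 + 1·M_3 = 6(Δ_2 - Δ_1) = 90
Natural end conditions: M_0 = M_3 = 0.
Solving the tridiagonal system: M_0 = 0, M_1 = -166/5, M_2 = 154/5, M_3 = 0.
On [-1, 0], with S_0(x) = a_0 + b_0·(x + 1) + c_0·(x + 1)² + d_0·(x + 1)³: c_0 = M_0/2 = 0, d_0 = (M_1 - M_0)/(6h_0) = -83/15, b_0 = Δ_0 - h_0(2M_0 + M_1)/6 = 188/15.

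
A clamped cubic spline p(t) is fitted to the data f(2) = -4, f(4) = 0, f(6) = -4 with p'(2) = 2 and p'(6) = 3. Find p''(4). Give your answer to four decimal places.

Put M_i = p'' at the i-th knot. Here h = (2, 2) and Δ = (2, -2), so the interior equations h_(i-1)·M_(i-1) + 2(h_(i-1)+h_i)·M_i + h_i·M_(i+1) = 6(Δ_i − Δ_(i-1)) read
  2·M_0 + 8·M_1 + 2·M_2 = 6(Δ_1 - Δ_0) = -24
Clamped end conditions give two more equations: 2h_0·M_0 + h_0·M_1 = 6(Δ_0 - p'(2)) = 0 and h_1·M_1 + 2h_1·M_2 = 6(p'(6) - Δ_1) = 30.
Forward elimination and back-substitution give M_0 = 13/4, M_1 = -13/2, M_2 = 43/4.

-6.5000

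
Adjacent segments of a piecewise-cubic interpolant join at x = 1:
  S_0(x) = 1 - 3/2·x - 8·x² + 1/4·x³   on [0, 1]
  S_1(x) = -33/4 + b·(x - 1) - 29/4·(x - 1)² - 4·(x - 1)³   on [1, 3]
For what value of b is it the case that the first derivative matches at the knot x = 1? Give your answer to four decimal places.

-16.7500

S_0'(x) = -3/2 - 16·x + 3/4·x², so S_0'(1) = -67/4. On the right, S_1'(1) = b, so b = -67/4.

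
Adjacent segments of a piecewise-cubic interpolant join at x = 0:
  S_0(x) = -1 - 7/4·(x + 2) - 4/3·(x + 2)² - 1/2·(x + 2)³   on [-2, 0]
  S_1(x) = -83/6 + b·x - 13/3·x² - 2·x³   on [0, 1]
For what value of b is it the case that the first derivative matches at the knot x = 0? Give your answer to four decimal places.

-13.0833

S_0'(x) = -7/4 - 8/3·(x + 2) - 3/2·(x + 2)², so S_0'(0) = -157/12. On the right, S_1'(0) = b, so b = -157/12.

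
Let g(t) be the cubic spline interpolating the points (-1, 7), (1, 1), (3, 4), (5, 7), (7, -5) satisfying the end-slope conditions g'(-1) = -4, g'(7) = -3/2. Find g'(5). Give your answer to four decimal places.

-3.8661

With M_i denoting the second derivative at x_i, h_i = 2, 2, 2, 2, and Δ_i = (y_(i+1) − y_i)/h_i = -3, 3/2, 3/2, -6:
  2·M_0 + 8·M_1 + 2·M_2 = 6(Δ_1 - Δ_0) = 27
  2·M_1 + 8·M_2 + 2·M_3 = 6(Δ_2 - Δ_1) = 0
  2·M_2 + 8·M_3 + 2·M_4 = 6(Δ_3 - Δ_2) = -45
Clamped end conditions give two more equations: 2h_0·M_0 + h_0·M_1 = 6(Δ_0 - g'(-1)) = 6 and h_3·M_3 + 2h_3·M_4 = 6(g'(7) - Δ_3) = 27.
Forward elimination and back-substitution give M_0 = -1/112, M_1 = 169/56, M_2 = 23/16, M_3 = -491/56, M_4 = 1247/112.
On [5, 7], g'(t) = b_3 + 2c_3·(t - 5) + 3d_3·(t - 5)² with b_3 = Δ_3 - h_3(2M_3 + M_4)/6 = -433/112, c_3 = M_3/2 = -491/112, d_3 = (M_4 - M_3)/(6h_3) = 743/448. So g'(5) = -433/112.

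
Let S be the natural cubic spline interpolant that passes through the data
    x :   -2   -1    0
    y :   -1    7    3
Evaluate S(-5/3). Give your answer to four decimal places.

Put m_i = S'' at the i-th knot. Here h = (1, 1) and Δ = (8, -4), so the interior equations h_(i-1)·m_(i-1) + 2(h_(i-1)+h_i)·m_i + h_i·m_(i+1) = 6(Δ_i − Δ_(i-1)) read
  1·m_0 + 4·m_1 + 1·m_2 = 6(Δ_1 - Δ_0) = -72
Natural end conditions: m_0 = m_2 = 0.
Solving: m_0 = 0, m_1 = -18, m_2 = 0.
On [-2, -1], S(x) = -1 + 11·(x + 2) + 0·(x + 2)² - 3·(x + 2)³.
With (x + 2) = 1/3: S(-5/3) = 23/9.

2.5556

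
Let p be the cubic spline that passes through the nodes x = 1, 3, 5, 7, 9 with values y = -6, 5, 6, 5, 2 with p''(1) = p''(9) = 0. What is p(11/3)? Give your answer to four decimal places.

Let M_i = p''(x_i). Step sizes h_i = 2, 2, 2, 2; slopes of the chords Δ_i = (y_(i+1) - y_i)/h_i = 11/2, 1/2, -1/2, -3/2.
  2·M_0 + 8·M_1 + 2·M_2 = 6(Δ_1 - Δ_0) = -30
  2·M_1 + 8·M_2 + 2·M_3 = 6(Δ_2 - Δ_1) = -6
  2·M_2 + 8·M_3 + 2·M_4 = 6(Δ_3 - Δ_2) = -6
Natural end conditions: M_0 = M_4 = 0.
Solving the tridiagonal system: M_0 = 0, M_1 = -27/7, M_2 = 3/7, M_3 = -6/7, M_4 = 0.
On [3, 5], p(x) = 5 + 41/14·(x - 3) - 27/14·(x - 3)² + 5/14·(x - 3)³.
With (x - 3) = 2/3: p(11/3) = 1172/189.

6.2011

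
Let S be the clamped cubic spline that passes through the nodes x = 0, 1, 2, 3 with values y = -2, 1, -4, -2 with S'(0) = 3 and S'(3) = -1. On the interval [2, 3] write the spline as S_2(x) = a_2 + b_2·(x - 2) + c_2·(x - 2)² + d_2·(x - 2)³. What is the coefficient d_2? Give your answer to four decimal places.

-6.5333

With m_i denoting the second derivative at x_i, h_i = 1, 1, 1, and Δ_i = (y_(i+1) − y_i)/h_i = 3, -5, 2:
  1·m_0 + 4·m_1 + 1·m_2 = 6(Δ_1 - Δ_0) = -48
  1·m_1 + 4·m_2 + 1·m_3 = 6(Δ_2 - Δ_1) = 42
Clamped end conditions give two more equations: 2h_0·m_0 + h_0·m_1 = 6(Δ_0 - S'(0)) = 0 and h_2·m_2 + 2h_2·m_3 = 6(S'(3) - Δ_2) = -18.
Solving the tridiagonal system: m_0 = 146/15, m_1 = -292/15, m_2 = 302/15, m_3 = -286/15.
On [2, 3], with S_2(x) = a_2 + b_2·(x - 2) + c_2·(x - 2)² + d_2·(x - 2)³: c_2 = m_2/2 = 151/15, d_2 = (m_3 - m_2)/(6h_2) = -98/15, b_2 = Δ_2 - h_2(2m_2 + m_3)/6 = -23/15.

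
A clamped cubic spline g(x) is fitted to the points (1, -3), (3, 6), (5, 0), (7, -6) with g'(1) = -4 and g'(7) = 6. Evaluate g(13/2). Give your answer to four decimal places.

-7.4031

With M_i denoting the second derivative at x_i, h_i = 2, 2, 2, and Δ_i = (y_(i+1) − y_i)/h_i = 9/2, -3, -3:
  2·M_0 + 8·M_1 + 2·M_2 = 6(Δ_1 - Δ_0) = -45
  2·M_1 + 8·M_2 + 2·M_3 = 6(Δ_2 - Δ_1) = 0
Clamped end conditions give two more equations: 2h_0·M_0 + h_0·M_1 = 6(Δ_0 - g'(1)) = 51 and h_2·M_2 + 2h_2·M_3 = 6(g'(7) - Δ_2) = 54.
Hence M_0 = 529/30, M_1 = -293/30, M_2 = -16/15, M_3 = 421/30.
On [5, 7], g(x) = 0 - 209/30·(x - 5) - 8/15·(x - 5)² + 151/120·(x - 5)³.
With (x - 5) = 3/2: g(13/2) = -2369/320.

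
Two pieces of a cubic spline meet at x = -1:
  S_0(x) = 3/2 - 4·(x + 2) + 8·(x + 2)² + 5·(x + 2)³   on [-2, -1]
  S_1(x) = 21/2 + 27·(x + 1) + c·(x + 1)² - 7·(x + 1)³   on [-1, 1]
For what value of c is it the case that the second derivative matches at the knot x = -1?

23

S_0''(x) = 16 + 30·(x + 2), so S_0''(-1) = 46. On the right, S_1''(-1) = 2c, so c = 23.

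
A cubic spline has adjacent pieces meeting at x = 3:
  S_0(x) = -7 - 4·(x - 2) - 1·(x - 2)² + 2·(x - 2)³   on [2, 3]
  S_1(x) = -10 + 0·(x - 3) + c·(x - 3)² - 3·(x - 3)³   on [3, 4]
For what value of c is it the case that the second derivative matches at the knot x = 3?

5

S_0''(x) = -2 + 12·(x - 2), so S_0''(3) = 10. On the right, S_1''(3) = 2c, so c = 5.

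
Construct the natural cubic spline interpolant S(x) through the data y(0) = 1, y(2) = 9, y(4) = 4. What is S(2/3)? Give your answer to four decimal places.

Write M_i for S''(x_i). With h_i = 2, 2 and divided differences Δ_i = 4, -5/2, the continuity of S' gives the tridiagonal system
  2·M_0 + 8·M_1 + 2·M_2 = 6(Δ_1 - Δ_0) = -39
Natural end conditions: M_0 = M_2 = 0.
Forward elimination and back-substitution give M_0 = 0, M_1 = -39/8, M_2 = 0.
On [0, 2], S(x) = 1 + 45/8·x + 0·x² - 13/32·x³.
With x = 2/3: S(2/3) = 125/27.

4.6296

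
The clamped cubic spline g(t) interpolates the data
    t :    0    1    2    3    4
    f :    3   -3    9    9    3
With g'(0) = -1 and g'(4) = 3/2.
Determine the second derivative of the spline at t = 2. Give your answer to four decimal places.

-26.3750

Let m_i = g''(x_i). Step sizes h_i = 1, 1, 1, 1; slopes of the chords Δ_i = (y_(i+1) - y_i)/h_i = -6, 12, 0, -6.
  1·m_0 + 4·m_1 + 1·m_2 = 6(Δ_1 - Δ_0) = 108
  1·m_1 + 4·m_2 + 1·m_3 = 6(Δ_2 - Δ_1) = -72
  1·m_2 + 4·m_3 + 1·m_4 = 6(Δ_3 - Δ_2) = -36
Clamped end conditions give two more equations: 2h_0·m_0 + h_0·m_1 = 6(Δ_0 - g'(0)) = -30 and h_3·m_3 + 2h_3·m_4 = 6(g'(4) - Δ_3) = 45.
Hence m_0 = -2035/56, m_1 = 1195/28, m_2 = -211/8, m_3 = -257/28, m_4 = 1517/56.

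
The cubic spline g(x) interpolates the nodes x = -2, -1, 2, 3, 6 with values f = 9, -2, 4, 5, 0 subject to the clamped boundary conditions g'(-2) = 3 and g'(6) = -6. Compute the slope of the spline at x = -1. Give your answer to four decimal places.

-13.1944

With M_i denoting the second derivative at x_i, h_i = 1, 3, 1, 3, and Δ_i = (y_(i+1) − y_i)/h_i = -11, 2, 1, -5/3:
  1·M_0 + 8·M_1 + 3·M_2 = 6(Δ_1 - Δ_0) = 78
  3·M_1 + 8·M_2 + 1·M_3 = 6(Δ_2 - Δ_1) = -6
  1·M_2 + 8·M_3 + 3·M_4 = 6(Δ_3 - Δ_2) = -16
Clamped end conditions give two more equations: 2h_0·M_0 + h_0·M_1 = 6(Δ_0 - g'(-2)) = -84 and h_3·M_3 + 2h_3·M_4 = 6(g'(6) - Δ_3) = -26.
Solving: M_0 = -929/18, M_1 = 173/9, M_2 = -145/18, M_3 = 7/9, M_4 = -85/18.
On [-1, 2], g'(x) = b_1 + 2c_1·(x + 1) + 3d_1·(x + 1)² with b_1 = Δ_1 - h_1(2M_1 + M_2)/6 = -475/36, c_1 = M_1/2 = 173/18, d_1 = (M_2 - M_1)/(6h_1) = -491/324. So g'(-1) = -475/36.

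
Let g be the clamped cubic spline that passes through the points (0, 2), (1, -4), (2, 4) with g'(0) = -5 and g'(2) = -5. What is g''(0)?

-24

Write M_i for g''(x_i). With h_i = 1, 1 and divided differences Δ_i = -6, 8, the continuity of g' gives the tridiagonal system
  1·M_0 + 4·M_1 + 1·M_2 = 6(Δ_1 - Δ_0) = 84
Clamped end conditions give two more equations: 2h_0·M_0 + h_0·M_1 = 6(Δ_0 - g'(0)) = -6 and h_1·M_1 + 2h_1·M_2 = 6(g'(2) - Δ_1) = -78.
Solving: M_0 = -24, M_1 = 42, M_2 = -60.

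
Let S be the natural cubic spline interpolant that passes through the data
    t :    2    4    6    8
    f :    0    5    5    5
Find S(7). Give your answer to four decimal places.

Write M_i for S''(x_i). With h_i = 2, 2, 2 and divided differences Δ_i = 5/2, 0, 0, the continuity of S' gives the tridiagonal system
  2·M_0 + 8·M_1 + 2·M_2 = 6(Δ_1 - Δ_0) = -15
  2·M_1 + 8·M_2 + 2·M_3 = 6(Δ_2 - Δ_1) = 0
Natural end conditions: M_0 = M_3 = 0.
Solving: M_0 = 0, M_1 = -2, M_2 = 1/2, M_3 = 0.
On [6, 8], S(t) = 5 - 1/3·(t - 6) + 1/4·(t - 6)² - 1/24·(t - 6)³.
With (t - 6) = 1: S(7) = 39/8.

4.8750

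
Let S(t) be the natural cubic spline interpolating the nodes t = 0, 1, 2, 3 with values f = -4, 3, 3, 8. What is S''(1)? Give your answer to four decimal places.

Put σ_i = S'' at the i-th knot. Here h = (1, 1, 1) and Δ = (7, 0, 5), so the interior equations h_(i-1)·σ_(i-1) + 2(h_(i-1)+h_i)·σ_i + h_i·σ_(i+1) = 6(Δ_i − Δ_(i-1)) read
  1·σ_0 + 4·σ_1 + 1·σ_2 = 6(Δ_1 - Δ_0) = -42
  1·σ_1 + 4·σ_2 + 1·σ_3 = 6(Δ_2 - Δ_1) = 30
Natural end conditions: σ_0 = σ_3 = 0.
Solving: σ_0 = 0, σ_1 = -66/5, σ_2 = 54/5, σ_3 = 0.

-13.2000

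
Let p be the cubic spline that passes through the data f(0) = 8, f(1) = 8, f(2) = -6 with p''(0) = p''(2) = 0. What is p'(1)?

With M_i denoting the second derivative at x_i, h_i = 1, 1, and Δ_i = (y_(i+1) − y_i)/h_i = 0, -14:
  1·M_0 + 4·M_1 + 1·M_2 = 6(Δ_1 - Δ_0) = -84
Natural end conditions: M_0 = M_2 = 0.
Solving the tridiagonal system: M_0 = 0, M_1 = -21, M_2 = 0.
On [1, 2], p'(t) = b_1 + 2c_1·(t - 1) + 3d_1·(t - 1)² with b_1 = Δ_1 - h_1(2M_1 + M_2)/6 = -7, c_1 = M_1/2 = -21/2, d_1 = (M_2 - M_1)/(6h_1) = 7/2. So p'(1) = -7.

-7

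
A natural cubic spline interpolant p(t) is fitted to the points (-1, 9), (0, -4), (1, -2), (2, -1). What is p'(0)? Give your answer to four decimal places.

-4.8667

Put m_i = p'' at the i-th knot. Here h = (1, 1, 1) and Δ = (-13, 2, 1), so the interior equations h_(i-1)·m_(i-1) + 2(h_(i-1)+h_i)·m_i + h_i·m_(i+1) = 6(Δ_i − Δ_(i-1)) read
  1·m_0 + 4·m_1 + 1·m_2 = 6(Δ_1 - Δ_0) = 90
  1·m_1 + 4·m_2 + 1·m_3 = 6(Δ_2 - Δ_1) = -6
Natural end conditions: m_0 = m_3 = 0.
Solving: m_0 = 0, m_1 = 122/5, m_2 = -38/5, m_3 = 0.
On [0, 1], p'(t) = b_1 + 2c_1·t + 3d_1·t² with b_1 = Δ_1 - h_1(2m_1 + m_2)/6 = -73/15, c_1 = m_1/2 = 61/5, d_1 = (m_2 - m_1)/(6h_1) = -16/3. So p'(0) = -73/15.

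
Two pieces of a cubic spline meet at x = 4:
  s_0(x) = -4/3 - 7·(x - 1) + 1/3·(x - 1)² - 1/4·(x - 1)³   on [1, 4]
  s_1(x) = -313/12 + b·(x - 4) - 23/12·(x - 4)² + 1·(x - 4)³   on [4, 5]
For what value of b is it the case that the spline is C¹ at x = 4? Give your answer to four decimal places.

s_0'(x) = -7 + 2/3·(x - 1) - 3/4·(x - 1)², so s_0'(4) = -47/4. On the right, s_1'(4) = b, so b = -47/4.

-11.7500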